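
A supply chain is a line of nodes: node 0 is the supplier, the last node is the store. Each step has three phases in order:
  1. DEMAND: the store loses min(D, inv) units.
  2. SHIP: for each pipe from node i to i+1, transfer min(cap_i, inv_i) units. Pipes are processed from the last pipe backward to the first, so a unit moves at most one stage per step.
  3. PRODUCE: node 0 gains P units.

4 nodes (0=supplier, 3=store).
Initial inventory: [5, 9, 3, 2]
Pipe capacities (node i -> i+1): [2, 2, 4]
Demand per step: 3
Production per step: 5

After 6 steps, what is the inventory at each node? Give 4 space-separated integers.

Step 1: demand=3,sold=2 ship[2->3]=3 ship[1->2]=2 ship[0->1]=2 prod=5 -> inv=[8 9 2 3]
Step 2: demand=3,sold=3 ship[2->3]=2 ship[1->2]=2 ship[0->1]=2 prod=5 -> inv=[11 9 2 2]
Step 3: demand=3,sold=2 ship[2->3]=2 ship[1->2]=2 ship[0->1]=2 prod=5 -> inv=[14 9 2 2]
Step 4: demand=3,sold=2 ship[2->3]=2 ship[1->2]=2 ship[0->1]=2 prod=5 -> inv=[17 9 2 2]
Step 5: demand=3,sold=2 ship[2->3]=2 ship[1->2]=2 ship[0->1]=2 prod=5 -> inv=[20 9 2 2]
Step 6: demand=3,sold=2 ship[2->3]=2 ship[1->2]=2 ship[0->1]=2 prod=5 -> inv=[23 9 2 2]

23 9 2 2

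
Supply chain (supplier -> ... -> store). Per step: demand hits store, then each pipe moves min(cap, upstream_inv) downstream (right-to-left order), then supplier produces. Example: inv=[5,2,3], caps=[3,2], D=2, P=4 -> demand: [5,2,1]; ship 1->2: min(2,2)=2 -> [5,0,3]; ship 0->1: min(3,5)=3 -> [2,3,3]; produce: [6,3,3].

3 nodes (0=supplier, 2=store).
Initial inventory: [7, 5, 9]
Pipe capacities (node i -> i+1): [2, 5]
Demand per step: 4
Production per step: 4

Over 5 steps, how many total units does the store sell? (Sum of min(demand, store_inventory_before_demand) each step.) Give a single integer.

Answer: 20

Derivation:
Step 1: sold=4 (running total=4) -> [9 2 10]
Step 2: sold=4 (running total=8) -> [11 2 8]
Step 3: sold=4 (running total=12) -> [13 2 6]
Step 4: sold=4 (running total=16) -> [15 2 4]
Step 5: sold=4 (running total=20) -> [17 2 2]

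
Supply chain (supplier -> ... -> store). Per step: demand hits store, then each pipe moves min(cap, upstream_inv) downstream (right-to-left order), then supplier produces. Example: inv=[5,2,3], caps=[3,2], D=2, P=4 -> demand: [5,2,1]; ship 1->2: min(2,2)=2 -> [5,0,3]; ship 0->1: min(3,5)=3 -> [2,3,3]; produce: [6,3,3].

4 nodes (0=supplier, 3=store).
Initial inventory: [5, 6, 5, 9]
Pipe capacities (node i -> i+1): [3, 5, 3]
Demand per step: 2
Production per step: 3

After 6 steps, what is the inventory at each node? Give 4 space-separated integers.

Step 1: demand=2,sold=2 ship[2->3]=3 ship[1->2]=5 ship[0->1]=3 prod=3 -> inv=[5 4 7 10]
Step 2: demand=2,sold=2 ship[2->3]=3 ship[1->2]=4 ship[0->1]=3 prod=3 -> inv=[5 3 8 11]
Step 3: demand=2,sold=2 ship[2->3]=3 ship[1->2]=3 ship[0->1]=3 prod=3 -> inv=[5 3 8 12]
Step 4: demand=2,sold=2 ship[2->3]=3 ship[1->2]=3 ship[0->1]=3 prod=3 -> inv=[5 3 8 13]
Step 5: demand=2,sold=2 ship[2->3]=3 ship[1->2]=3 ship[0->1]=3 prod=3 -> inv=[5 3 8 14]
Step 6: demand=2,sold=2 ship[2->3]=3 ship[1->2]=3 ship[0->1]=3 prod=3 -> inv=[5 3 8 15]

5 3 8 15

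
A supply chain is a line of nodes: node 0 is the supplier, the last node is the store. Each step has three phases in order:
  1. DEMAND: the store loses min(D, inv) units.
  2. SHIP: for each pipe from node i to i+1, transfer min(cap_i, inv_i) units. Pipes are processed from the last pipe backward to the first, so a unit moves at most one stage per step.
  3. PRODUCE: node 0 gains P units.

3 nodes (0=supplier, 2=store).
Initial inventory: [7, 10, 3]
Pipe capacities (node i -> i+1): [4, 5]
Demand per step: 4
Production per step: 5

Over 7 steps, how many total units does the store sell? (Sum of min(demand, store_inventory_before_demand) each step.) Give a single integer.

Answer: 27

Derivation:
Step 1: sold=3 (running total=3) -> [8 9 5]
Step 2: sold=4 (running total=7) -> [9 8 6]
Step 3: sold=4 (running total=11) -> [10 7 7]
Step 4: sold=4 (running total=15) -> [11 6 8]
Step 5: sold=4 (running total=19) -> [12 5 9]
Step 6: sold=4 (running total=23) -> [13 4 10]
Step 7: sold=4 (running total=27) -> [14 4 10]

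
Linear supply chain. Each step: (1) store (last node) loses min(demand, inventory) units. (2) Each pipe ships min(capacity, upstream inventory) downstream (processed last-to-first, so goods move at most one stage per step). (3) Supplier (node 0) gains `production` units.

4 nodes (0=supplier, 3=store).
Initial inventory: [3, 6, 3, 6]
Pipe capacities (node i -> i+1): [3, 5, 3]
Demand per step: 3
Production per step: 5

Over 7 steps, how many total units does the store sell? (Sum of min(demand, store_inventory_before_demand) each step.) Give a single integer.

Answer: 21

Derivation:
Step 1: sold=3 (running total=3) -> [5 4 5 6]
Step 2: sold=3 (running total=6) -> [7 3 6 6]
Step 3: sold=3 (running total=9) -> [9 3 6 6]
Step 4: sold=3 (running total=12) -> [11 3 6 6]
Step 5: sold=3 (running total=15) -> [13 3 6 6]
Step 6: sold=3 (running total=18) -> [15 3 6 6]
Step 7: sold=3 (running total=21) -> [17 3 6 6]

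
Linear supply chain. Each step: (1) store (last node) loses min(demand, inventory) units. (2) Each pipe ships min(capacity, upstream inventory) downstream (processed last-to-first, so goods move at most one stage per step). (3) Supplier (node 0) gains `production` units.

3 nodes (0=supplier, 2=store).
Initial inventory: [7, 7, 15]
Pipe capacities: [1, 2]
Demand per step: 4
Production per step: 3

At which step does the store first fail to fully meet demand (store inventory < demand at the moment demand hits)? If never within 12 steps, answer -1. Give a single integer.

Step 1: demand=4,sold=4 ship[1->2]=2 ship[0->1]=1 prod=3 -> [9 6 13]
Step 2: demand=4,sold=4 ship[1->2]=2 ship[0->1]=1 prod=3 -> [11 5 11]
Step 3: demand=4,sold=4 ship[1->2]=2 ship[0->1]=1 prod=3 -> [13 4 9]
Step 4: demand=4,sold=4 ship[1->2]=2 ship[0->1]=1 prod=3 -> [15 3 7]
Step 5: demand=4,sold=4 ship[1->2]=2 ship[0->1]=1 prod=3 -> [17 2 5]
Step 6: demand=4,sold=4 ship[1->2]=2 ship[0->1]=1 prod=3 -> [19 1 3]
Step 7: demand=4,sold=3 ship[1->2]=1 ship[0->1]=1 prod=3 -> [21 1 1]
Step 8: demand=4,sold=1 ship[1->2]=1 ship[0->1]=1 prod=3 -> [23 1 1]
Step 9: demand=4,sold=1 ship[1->2]=1 ship[0->1]=1 prod=3 -> [25 1 1]
Step 10: demand=4,sold=1 ship[1->2]=1 ship[0->1]=1 prod=3 -> [27 1 1]
Step 11: demand=4,sold=1 ship[1->2]=1 ship[0->1]=1 prod=3 -> [29 1 1]
Step 12: demand=4,sold=1 ship[1->2]=1 ship[0->1]=1 prod=3 -> [31 1 1]
First stockout at step 7

7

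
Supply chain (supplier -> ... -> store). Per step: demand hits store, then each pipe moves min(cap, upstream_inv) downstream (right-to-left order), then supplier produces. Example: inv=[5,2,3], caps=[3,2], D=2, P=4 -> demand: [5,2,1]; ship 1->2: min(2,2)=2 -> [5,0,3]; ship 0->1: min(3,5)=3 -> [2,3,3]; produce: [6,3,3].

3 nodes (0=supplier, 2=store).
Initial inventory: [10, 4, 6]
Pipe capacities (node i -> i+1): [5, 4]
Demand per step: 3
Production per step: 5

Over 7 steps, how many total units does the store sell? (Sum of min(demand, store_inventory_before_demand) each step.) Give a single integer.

Answer: 21

Derivation:
Step 1: sold=3 (running total=3) -> [10 5 7]
Step 2: sold=3 (running total=6) -> [10 6 8]
Step 3: sold=3 (running total=9) -> [10 7 9]
Step 4: sold=3 (running total=12) -> [10 8 10]
Step 5: sold=3 (running total=15) -> [10 9 11]
Step 6: sold=3 (running total=18) -> [10 10 12]
Step 7: sold=3 (running total=21) -> [10 11 13]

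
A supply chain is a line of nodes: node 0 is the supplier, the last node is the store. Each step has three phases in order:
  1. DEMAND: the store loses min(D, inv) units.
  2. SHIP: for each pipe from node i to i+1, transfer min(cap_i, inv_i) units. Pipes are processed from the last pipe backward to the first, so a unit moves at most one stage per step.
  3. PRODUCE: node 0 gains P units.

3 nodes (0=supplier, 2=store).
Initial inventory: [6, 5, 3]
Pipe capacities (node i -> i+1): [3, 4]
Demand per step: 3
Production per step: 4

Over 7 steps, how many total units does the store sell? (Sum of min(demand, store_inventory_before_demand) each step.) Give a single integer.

Step 1: sold=3 (running total=3) -> [7 4 4]
Step 2: sold=3 (running total=6) -> [8 3 5]
Step 3: sold=3 (running total=9) -> [9 3 5]
Step 4: sold=3 (running total=12) -> [10 3 5]
Step 5: sold=3 (running total=15) -> [11 3 5]
Step 6: sold=3 (running total=18) -> [12 3 5]
Step 7: sold=3 (running total=21) -> [13 3 5]

Answer: 21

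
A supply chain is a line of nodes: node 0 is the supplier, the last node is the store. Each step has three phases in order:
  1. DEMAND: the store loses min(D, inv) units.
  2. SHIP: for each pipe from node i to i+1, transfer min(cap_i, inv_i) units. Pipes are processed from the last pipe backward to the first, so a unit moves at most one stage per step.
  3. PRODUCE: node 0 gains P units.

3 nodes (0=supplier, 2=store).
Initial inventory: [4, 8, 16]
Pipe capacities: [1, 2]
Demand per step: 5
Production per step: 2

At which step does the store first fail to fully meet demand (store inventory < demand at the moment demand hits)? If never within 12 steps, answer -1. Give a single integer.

Step 1: demand=5,sold=5 ship[1->2]=2 ship[0->1]=1 prod=2 -> [5 7 13]
Step 2: demand=5,sold=5 ship[1->2]=2 ship[0->1]=1 prod=2 -> [6 6 10]
Step 3: demand=5,sold=5 ship[1->2]=2 ship[0->1]=1 prod=2 -> [7 5 7]
Step 4: demand=5,sold=5 ship[1->2]=2 ship[0->1]=1 prod=2 -> [8 4 4]
Step 5: demand=5,sold=4 ship[1->2]=2 ship[0->1]=1 prod=2 -> [9 3 2]
Step 6: demand=5,sold=2 ship[1->2]=2 ship[0->1]=1 prod=2 -> [10 2 2]
Step 7: demand=5,sold=2 ship[1->2]=2 ship[0->1]=1 prod=2 -> [11 1 2]
Step 8: demand=5,sold=2 ship[1->2]=1 ship[0->1]=1 prod=2 -> [12 1 1]
Step 9: demand=5,sold=1 ship[1->2]=1 ship[0->1]=1 prod=2 -> [13 1 1]
Step 10: demand=5,sold=1 ship[1->2]=1 ship[0->1]=1 prod=2 -> [14 1 1]
Step 11: demand=5,sold=1 ship[1->2]=1 ship[0->1]=1 prod=2 -> [15 1 1]
Step 12: demand=5,sold=1 ship[1->2]=1 ship[0->1]=1 prod=2 -> [16 1 1]
First stockout at step 5

5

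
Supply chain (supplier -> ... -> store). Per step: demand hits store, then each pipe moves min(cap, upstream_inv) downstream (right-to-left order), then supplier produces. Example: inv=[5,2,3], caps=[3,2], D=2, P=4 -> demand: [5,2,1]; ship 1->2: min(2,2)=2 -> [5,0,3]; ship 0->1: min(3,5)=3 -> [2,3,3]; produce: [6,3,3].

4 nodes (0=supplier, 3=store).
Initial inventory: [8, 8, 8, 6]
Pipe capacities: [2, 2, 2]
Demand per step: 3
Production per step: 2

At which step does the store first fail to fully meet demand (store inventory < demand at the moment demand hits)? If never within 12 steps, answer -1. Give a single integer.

Step 1: demand=3,sold=3 ship[2->3]=2 ship[1->2]=2 ship[0->1]=2 prod=2 -> [8 8 8 5]
Step 2: demand=3,sold=3 ship[2->3]=2 ship[1->2]=2 ship[0->1]=2 prod=2 -> [8 8 8 4]
Step 3: demand=3,sold=3 ship[2->3]=2 ship[1->2]=2 ship[0->1]=2 prod=2 -> [8 8 8 3]
Step 4: demand=3,sold=3 ship[2->3]=2 ship[1->2]=2 ship[0->1]=2 prod=2 -> [8 8 8 2]
Step 5: demand=3,sold=2 ship[2->3]=2 ship[1->2]=2 ship[0->1]=2 prod=2 -> [8 8 8 2]
Step 6: demand=3,sold=2 ship[2->3]=2 ship[1->2]=2 ship[0->1]=2 prod=2 -> [8 8 8 2]
Step 7: demand=3,sold=2 ship[2->3]=2 ship[1->2]=2 ship[0->1]=2 prod=2 -> [8 8 8 2]
Step 8: demand=3,sold=2 ship[2->3]=2 ship[1->2]=2 ship[0->1]=2 prod=2 -> [8 8 8 2]
Step 9: demand=3,sold=2 ship[2->3]=2 ship[1->2]=2 ship[0->1]=2 prod=2 -> [8 8 8 2]
Step 10: demand=3,sold=2 ship[2->3]=2 ship[1->2]=2 ship[0->1]=2 prod=2 -> [8 8 8 2]
Step 11: demand=3,sold=2 ship[2->3]=2 ship[1->2]=2 ship[0->1]=2 prod=2 -> [8 8 8 2]
Step 12: demand=3,sold=2 ship[2->3]=2 ship[1->2]=2 ship[0->1]=2 prod=2 -> [8 8 8 2]
First stockout at step 5

5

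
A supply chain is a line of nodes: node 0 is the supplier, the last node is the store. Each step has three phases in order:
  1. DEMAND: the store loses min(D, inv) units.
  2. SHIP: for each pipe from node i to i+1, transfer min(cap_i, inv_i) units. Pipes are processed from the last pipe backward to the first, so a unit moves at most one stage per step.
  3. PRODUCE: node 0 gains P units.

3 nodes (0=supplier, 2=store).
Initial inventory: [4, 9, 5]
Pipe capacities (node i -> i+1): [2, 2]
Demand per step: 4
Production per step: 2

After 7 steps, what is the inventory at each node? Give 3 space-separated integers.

Step 1: demand=4,sold=4 ship[1->2]=2 ship[0->1]=2 prod=2 -> inv=[4 9 3]
Step 2: demand=4,sold=3 ship[1->2]=2 ship[0->1]=2 prod=2 -> inv=[4 9 2]
Step 3: demand=4,sold=2 ship[1->2]=2 ship[0->1]=2 prod=2 -> inv=[4 9 2]
Step 4: demand=4,sold=2 ship[1->2]=2 ship[0->1]=2 prod=2 -> inv=[4 9 2]
Step 5: demand=4,sold=2 ship[1->2]=2 ship[0->1]=2 prod=2 -> inv=[4 9 2]
Step 6: demand=4,sold=2 ship[1->2]=2 ship[0->1]=2 prod=2 -> inv=[4 9 2]
Step 7: demand=4,sold=2 ship[1->2]=2 ship[0->1]=2 prod=2 -> inv=[4 9 2]

4 9 2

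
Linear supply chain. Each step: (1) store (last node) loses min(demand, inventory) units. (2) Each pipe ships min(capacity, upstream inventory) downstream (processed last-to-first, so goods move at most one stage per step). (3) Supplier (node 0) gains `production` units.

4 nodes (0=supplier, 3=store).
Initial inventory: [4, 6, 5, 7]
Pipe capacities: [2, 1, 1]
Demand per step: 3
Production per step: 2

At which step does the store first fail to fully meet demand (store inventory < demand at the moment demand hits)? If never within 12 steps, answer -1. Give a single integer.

Step 1: demand=3,sold=3 ship[2->3]=1 ship[1->2]=1 ship[0->1]=2 prod=2 -> [4 7 5 5]
Step 2: demand=3,sold=3 ship[2->3]=1 ship[1->2]=1 ship[0->1]=2 prod=2 -> [4 8 5 3]
Step 3: demand=3,sold=3 ship[2->3]=1 ship[1->2]=1 ship[0->1]=2 prod=2 -> [4 9 5 1]
Step 4: demand=3,sold=1 ship[2->3]=1 ship[1->2]=1 ship[0->1]=2 prod=2 -> [4 10 5 1]
Step 5: demand=3,sold=1 ship[2->3]=1 ship[1->2]=1 ship[0->1]=2 prod=2 -> [4 11 5 1]
Step 6: demand=3,sold=1 ship[2->3]=1 ship[1->2]=1 ship[0->1]=2 prod=2 -> [4 12 5 1]
Step 7: demand=3,sold=1 ship[2->3]=1 ship[1->2]=1 ship[0->1]=2 prod=2 -> [4 13 5 1]
Step 8: demand=3,sold=1 ship[2->3]=1 ship[1->2]=1 ship[0->1]=2 prod=2 -> [4 14 5 1]
Step 9: demand=3,sold=1 ship[2->3]=1 ship[1->2]=1 ship[0->1]=2 prod=2 -> [4 15 5 1]
Step 10: demand=3,sold=1 ship[2->3]=1 ship[1->2]=1 ship[0->1]=2 prod=2 -> [4 16 5 1]
Step 11: demand=3,sold=1 ship[2->3]=1 ship[1->2]=1 ship[0->1]=2 prod=2 -> [4 17 5 1]
Step 12: demand=3,sold=1 ship[2->3]=1 ship[1->2]=1 ship[0->1]=2 prod=2 -> [4 18 5 1]
First stockout at step 4

4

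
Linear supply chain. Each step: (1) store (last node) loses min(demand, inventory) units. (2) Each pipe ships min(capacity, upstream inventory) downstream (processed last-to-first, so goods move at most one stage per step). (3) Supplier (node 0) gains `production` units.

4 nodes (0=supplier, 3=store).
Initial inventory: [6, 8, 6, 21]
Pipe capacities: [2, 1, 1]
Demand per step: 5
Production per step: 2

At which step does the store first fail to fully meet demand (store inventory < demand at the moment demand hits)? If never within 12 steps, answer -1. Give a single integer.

Step 1: demand=5,sold=5 ship[2->3]=1 ship[1->2]=1 ship[0->1]=2 prod=2 -> [6 9 6 17]
Step 2: demand=5,sold=5 ship[2->3]=1 ship[1->2]=1 ship[0->1]=2 prod=2 -> [6 10 6 13]
Step 3: demand=5,sold=5 ship[2->3]=1 ship[1->2]=1 ship[0->1]=2 prod=2 -> [6 11 6 9]
Step 4: demand=5,sold=5 ship[2->3]=1 ship[1->2]=1 ship[0->1]=2 prod=2 -> [6 12 6 5]
Step 5: demand=5,sold=5 ship[2->3]=1 ship[1->2]=1 ship[0->1]=2 prod=2 -> [6 13 6 1]
Step 6: demand=5,sold=1 ship[2->3]=1 ship[1->2]=1 ship[0->1]=2 prod=2 -> [6 14 6 1]
Step 7: demand=5,sold=1 ship[2->3]=1 ship[1->2]=1 ship[0->1]=2 prod=2 -> [6 15 6 1]
Step 8: demand=5,sold=1 ship[2->3]=1 ship[1->2]=1 ship[0->1]=2 prod=2 -> [6 16 6 1]
Step 9: demand=5,sold=1 ship[2->3]=1 ship[1->2]=1 ship[0->1]=2 prod=2 -> [6 17 6 1]
Step 10: demand=5,sold=1 ship[2->3]=1 ship[1->2]=1 ship[0->1]=2 prod=2 -> [6 18 6 1]
Step 11: demand=5,sold=1 ship[2->3]=1 ship[1->2]=1 ship[0->1]=2 prod=2 -> [6 19 6 1]
Step 12: demand=5,sold=1 ship[2->3]=1 ship[1->2]=1 ship[0->1]=2 prod=2 -> [6 20 6 1]
First stockout at step 6

6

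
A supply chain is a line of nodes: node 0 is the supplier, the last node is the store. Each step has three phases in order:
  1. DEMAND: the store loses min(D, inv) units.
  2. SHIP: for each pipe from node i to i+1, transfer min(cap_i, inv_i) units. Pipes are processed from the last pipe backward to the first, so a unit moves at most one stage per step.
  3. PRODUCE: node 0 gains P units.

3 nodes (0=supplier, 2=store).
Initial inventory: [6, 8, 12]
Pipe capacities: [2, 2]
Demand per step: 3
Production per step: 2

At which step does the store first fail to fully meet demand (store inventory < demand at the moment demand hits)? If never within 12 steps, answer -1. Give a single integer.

Step 1: demand=3,sold=3 ship[1->2]=2 ship[0->1]=2 prod=2 -> [6 8 11]
Step 2: demand=3,sold=3 ship[1->2]=2 ship[0->1]=2 prod=2 -> [6 8 10]
Step 3: demand=3,sold=3 ship[1->2]=2 ship[0->1]=2 prod=2 -> [6 8 9]
Step 4: demand=3,sold=3 ship[1->2]=2 ship[0->1]=2 prod=2 -> [6 8 8]
Step 5: demand=3,sold=3 ship[1->2]=2 ship[0->1]=2 prod=2 -> [6 8 7]
Step 6: demand=3,sold=3 ship[1->2]=2 ship[0->1]=2 prod=2 -> [6 8 6]
Step 7: demand=3,sold=3 ship[1->2]=2 ship[0->1]=2 prod=2 -> [6 8 5]
Step 8: demand=3,sold=3 ship[1->2]=2 ship[0->1]=2 prod=2 -> [6 8 4]
Step 9: demand=3,sold=3 ship[1->2]=2 ship[0->1]=2 prod=2 -> [6 8 3]
Step 10: demand=3,sold=3 ship[1->2]=2 ship[0->1]=2 prod=2 -> [6 8 2]
Step 11: demand=3,sold=2 ship[1->2]=2 ship[0->1]=2 prod=2 -> [6 8 2]
Step 12: demand=3,sold=2 ship[1->2]=2 ship[0->1]=2 prod=2 -> [6 8 2]
First stockout at step 11

11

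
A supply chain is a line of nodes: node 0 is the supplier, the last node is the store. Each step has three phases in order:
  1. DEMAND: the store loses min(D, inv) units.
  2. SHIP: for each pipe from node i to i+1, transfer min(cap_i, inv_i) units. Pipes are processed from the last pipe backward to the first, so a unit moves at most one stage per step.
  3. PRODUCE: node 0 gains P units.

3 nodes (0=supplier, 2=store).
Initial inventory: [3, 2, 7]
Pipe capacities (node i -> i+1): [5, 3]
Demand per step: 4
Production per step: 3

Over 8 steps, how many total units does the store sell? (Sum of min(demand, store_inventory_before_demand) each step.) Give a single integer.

Step 1: sold=4 (running total=4) -> [3 3 5]
Step 2: sold=4 (running total=8) -> [3 3 4]
Step 3: sold=4 (running total=12) -> [3 3 3]
Step 4: sold=3 (running total=15) -> [3 3 3]
Step 5: sold=3 (running total=18) -> [3 3 3]
Step 6: sold=3 (running total=21) -> [3 3 3]
Step 7: sold=3 (running total=24) -> [3 3 3]
Step 8: sold=3 (running total=27) -> [3 3 3]

Answer: 27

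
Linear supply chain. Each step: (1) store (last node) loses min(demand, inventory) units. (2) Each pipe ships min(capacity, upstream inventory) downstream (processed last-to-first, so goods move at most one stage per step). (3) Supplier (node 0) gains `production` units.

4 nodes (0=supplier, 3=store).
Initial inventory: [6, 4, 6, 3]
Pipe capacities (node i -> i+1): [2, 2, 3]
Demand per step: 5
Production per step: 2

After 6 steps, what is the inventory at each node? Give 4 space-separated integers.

Step 1: demand=5,sold=3 ship[2->3]=3 ship[1->2]=2 ship[0->1]=2 prod=2 -> inv=[6 4 5 3]
Step 2: demand=5,sold=3 ship[2->3]=3 ship[1->2]=2 ship[0->1]=2 prod=2 -> inv=[6 4 4 3]
Step 3: demand=5,sold=3 ship[2->3]=3 ship[1->2]=2 ship[0->1]=2 prod=2 -> inv=[6 4 3 3]
Step 4: demand=5,sold=3 ship[2->3]=3 ship[1->2]=2 ship[0->1]=2 prod=2 -> inv=[6 4 2 3]
Step 5: demand=5,sold=3 ship[2->3]=2 ship[1->2]=2 ship[0->1]=2 prod=2 -> inv=[6 4 2 2]
Step 6: demand=5,sold=2 ship[2->3]=2 ship[1->2]=2 ship[0->1]=2 prod=2 -> inv=[6 4 2 2]

6 4 2 2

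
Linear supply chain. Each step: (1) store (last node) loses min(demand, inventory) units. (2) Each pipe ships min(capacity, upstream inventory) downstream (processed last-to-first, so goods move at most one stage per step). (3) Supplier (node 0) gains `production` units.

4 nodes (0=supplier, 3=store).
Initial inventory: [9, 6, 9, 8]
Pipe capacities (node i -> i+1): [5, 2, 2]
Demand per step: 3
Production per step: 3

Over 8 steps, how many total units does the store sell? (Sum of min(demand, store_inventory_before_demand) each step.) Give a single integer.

Step 1: sold=3 (running total=3) -> [7 9 9 7]
Step 2: sold=3 (running total=6) -> [5 12 9 6]
Step 3: sold=3 (running total=9) -> [3 15 9 5]
Step 4: sold=3 (running total=12) -> [3 16 9 4]
Step 5: sold=3 (running total=15) -> [3 17 9 3]
Step 6: sold=3 (running total=18) -> [3 18 9 2]
Step 7: sold=2 (running total=20) -> [3 19 9 2]
Step 8: sold=2 (running total=22) -> [3 20 9 2]

Answer: 22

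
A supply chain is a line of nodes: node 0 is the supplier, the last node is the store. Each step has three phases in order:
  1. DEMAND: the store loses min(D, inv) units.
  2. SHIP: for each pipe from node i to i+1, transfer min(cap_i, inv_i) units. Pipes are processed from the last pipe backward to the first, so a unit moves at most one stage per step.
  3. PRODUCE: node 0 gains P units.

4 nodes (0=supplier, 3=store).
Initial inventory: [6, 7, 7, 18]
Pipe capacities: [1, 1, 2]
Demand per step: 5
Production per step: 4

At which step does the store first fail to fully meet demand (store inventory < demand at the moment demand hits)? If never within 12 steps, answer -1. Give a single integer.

Step 1: demand=5,sold=5 ship[2->3]=2 ship[1->2]=1 ship[0->1]=1 prod=4 -> [9 7 6 15]
Step 2: demand=5,sold=5 ship[2->3]=2 ship[1->2]=1 ship[0->1]=1 prod=4 -> [12 7 5 12]
Step 3: demand=5,sold=5 ship[2->3]=2 ship[1->2]=1 ship[0->1]=1 prod=4 -> [15 7 4 9]
Step 4: demand=5,sold=5 ship[2->3]=2 ship[1->2]=1 ship[0->1]=1 prod=4 -> [18 7 3 6]
Step 5: demand=5,sold=5 ship[2->3]=2 ship[1->2]=1 ship[0->1]=1 prod=4 -> [21 7 2 3]
Step 6: demand=5,sold=3 ship[2->3]=2 ship[1->2]=1 ship[0->1]=1 prod=4 -> [24 7 1 2]
Step 7: demand=5,sold=2 ship[2->3]=1 ship[1->2]=1 ship[0->1]=1 prod=4 -> [27 7 1 1]
Step 8: demand=5,sold=1 ship[2->3]=1 ship[1->2]=1 ship[0->1]=1 prod=4 -> [30 7 1 1]
Step 9: demand=5,sold=1 ship[2->3]=1 ship[1->2]=1 ship[0->1]=1 prod=4 -> [33 7 1 1]
Step 10: demand=5,sold=1 ship[2->3]=1 ship[1->2]=1 ship[0->1]=1 prod=4 -> [36 7 1 1]
Step 11: demand=5,sold=1 ship[2->3]=1 ship[1->2]=1 ship[0->1]=1 prod=4 -> [39 7 1 1]
Step 12: demand=5,sold=1 ship[2->3]=1 ship[1->2]=1 ship[0->1]=1 prod=4 -> [42 7 1 1]
First stockout at step 6

6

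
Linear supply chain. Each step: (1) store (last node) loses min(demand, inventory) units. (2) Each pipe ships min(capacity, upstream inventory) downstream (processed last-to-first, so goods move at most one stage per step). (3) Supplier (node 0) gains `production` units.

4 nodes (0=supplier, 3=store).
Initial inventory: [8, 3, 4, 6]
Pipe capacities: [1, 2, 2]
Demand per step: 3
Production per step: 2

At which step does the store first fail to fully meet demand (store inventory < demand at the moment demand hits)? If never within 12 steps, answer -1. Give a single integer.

Step 1: demand=3,sold=3 ship[2->3]=2 ship[1->2]=2 ship[0->1]=1 prod=2 -> [9 2 4 5]
Step 2: demand=3,sold=3 ship[2->3]=2 ship[1->2]=2 ship[0->1]=1 prod=2 -> [10 1 4 4]
Step 3: demand=3,sold=3 ship[2->3]=2 ship[1->2]=1 ship[0->1]=1 prod=2 -> [11 1 3 3]
Step 4: demand=3,sold=3 ship[2->3]=2 ship[1->2]=1 ship[0->1]=1 prod=2 -> [12 1 2 2]
Step 5: demand=3,sold=2 ship[2->3]=2 ship[1->2]=1 ship[0->1]=1 prod=2 -> [13 1 1 2]
Step 6: demand=3,sold=2 ship[2->3]=1 ship[1->2]=1 ship[0->1]=1 prod=2 -> [14 1 1 1]
Step 7: demand=3,sold=1 ship[2->3]=1 ship[1->2]=1 ship[0->1]=1 prod=2 -> [15 1 1 1]
Step 8: demand=3,sold=1 ship[2->3]=1 ship[1->2]=1 ship[0->1]=1 prod=2 -> [16 1 1 1]
Step 9: demand=3,sold=1 ship[2->3]=1 ship[1->2]=1 ship[0->1]=1 prod=2 -> [17 1 1 1]
Step 10: demand=3,sold=1 ship[2->3]=1 ship[1->2]=1 ship[0->1]=1 prod=2 -> [18 1 1 1]
Step 11: demand=3,sold=1 ship[2->3]=1 ship[1->2]=1 ship[0->1]=1 prod=2 -> [19 1 1 1]
Step 12: demand=3,sold=1 ship[2->3]=1 ship[1->2]=1 ship[0->1]=1 prod=2 -> [20 1 1 1]
First stockout at step 5

5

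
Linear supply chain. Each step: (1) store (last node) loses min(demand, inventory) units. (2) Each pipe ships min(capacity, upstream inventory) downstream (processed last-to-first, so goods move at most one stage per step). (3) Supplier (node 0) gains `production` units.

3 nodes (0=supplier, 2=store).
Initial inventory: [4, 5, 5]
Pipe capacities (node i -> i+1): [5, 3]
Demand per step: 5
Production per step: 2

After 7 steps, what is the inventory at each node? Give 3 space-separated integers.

Step 1: demand=5,sold=5 ship[1->2]=3 ship[0->1]=4 prod=2 -> inv=[2 6 3]
Step 2: demand=5,sold=3 ship[1->2]=3 ship[0->1]=2 prod=2 -> inv=[2 5 3]
Step 3: demand=5,sold=3 ship[1->2]=3 ship[0->1]=2 prod=2 -> inv=[2 4 3]
Step 4: demand=5,sold=3 ship[1->2]=3 ship[0->1]=2 prod=2 -> inv=[2 3 3]
Step 5: demand=5,sold=3 ship[1->2]=3 ship[0->1]=2 prod=2 -> inv=[2 2 3]
Step 6: demand=5,sold=3 ship[1->2]=2 ship[0->1]=2 prod=2 -> inv=[2 2 2]
Step 7: demand=5,sold=2 ship[1->2]=2 ship[0->1]=2 prod=2 -> inv=[2 2 2]

2 2 2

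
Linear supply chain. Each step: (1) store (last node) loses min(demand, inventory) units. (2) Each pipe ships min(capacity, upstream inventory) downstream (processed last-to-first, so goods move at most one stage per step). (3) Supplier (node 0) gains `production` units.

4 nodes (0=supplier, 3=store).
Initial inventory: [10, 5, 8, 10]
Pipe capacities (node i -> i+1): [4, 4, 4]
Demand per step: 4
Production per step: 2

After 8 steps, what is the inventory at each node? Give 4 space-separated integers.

Step 1: demand=4,sold=4 ship[2->3]=4 ship[1->2]=4 ship[0->1]=4 prod=2 -> inv=[8 5 8 10]
Step 2: demand=4,sold=4 ship[2->3]=4 ship[1->2]=4 ship[0->1]=4 prod=2 -> inv=[6 5 8 10]
Step 3: demand=4,sold=4 ship[2->3]=4 ship[1->2]=4 ship[0->1]=4 prod=2 -> inv=[4 5 8 10]
Step 4: demand=4,sold=4 ship[2->3]=4 ship[1->2]=4 ship[0->1]=4 prod=2 -> inv=[2 5 8 10]
Step 5: demand=4,sold=4 ship[2->3]=4 ship[1->2]=4 ship[0->1]=2 prod=2 -> inv=[2 3 8 10]
Step 6: demand=4,sold=4 ship[2->3]=4 ship[1->2]=3 ship[0->1]=2 prod=2 -> inv=[2 2 7 10]
Step 7: demand=4,sold=4 ship[2->3]=4 ship[1->2]=2 ship[0->1]=2 prod=2 -> inv=[2 2 5 10]
Step 8: demand=4,sold=4 ship[2->3]=4 ship[1->2]=2 ship[0->1]=2 prod=2 -> inv=[2 2 3 10]

2 2 3 10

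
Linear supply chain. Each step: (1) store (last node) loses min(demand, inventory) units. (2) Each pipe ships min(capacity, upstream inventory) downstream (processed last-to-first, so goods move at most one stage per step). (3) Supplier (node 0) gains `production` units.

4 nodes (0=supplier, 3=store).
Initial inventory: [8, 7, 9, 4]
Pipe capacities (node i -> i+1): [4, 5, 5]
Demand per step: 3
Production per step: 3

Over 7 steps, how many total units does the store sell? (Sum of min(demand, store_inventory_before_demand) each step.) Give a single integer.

Step 1: sold=3 (running total=3) -> [7 6 9 6]
Step 2: sold=3 (running total=6) -> [6 5 9 8]
Step 3: sold=3 (running total=9) -> [5 4 9 10]
Step 4: sold=3 (running total=12) -> [4 4 8 12]
Step 5: sold=3 (running total=15) -> [3 4 7 14]
Step 6: sold=3 (running total=18) -> [3 3 6 16]
Step 7: sold=3 (running total=21) -> [3 3 4 18]

Answer: 21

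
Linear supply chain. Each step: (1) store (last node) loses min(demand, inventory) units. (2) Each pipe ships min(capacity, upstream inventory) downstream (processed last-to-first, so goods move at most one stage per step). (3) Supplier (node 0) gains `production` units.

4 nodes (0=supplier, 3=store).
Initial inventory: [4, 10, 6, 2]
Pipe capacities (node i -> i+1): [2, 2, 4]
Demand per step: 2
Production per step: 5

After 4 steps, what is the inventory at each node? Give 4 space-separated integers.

Step 1: demand=2,sold=2 ship[2->3]=4 ship[1->2]=2 ship[0->1]=2 prod=5 -> inv=[7 10 4 4]
Step 2: demand=2,sold=2 ship[2->3]=4 ship[1->2]=2 ship[0->1]=2 prod=5 -> inv=[10 10 2 6]
Step 3: demand=2,sold=2 ship[2->3]=2 ship[1->2]=2 ship[0->1]=2 prod=5 -> inv=[13 10 2 6]
Step 4: demand=2,sold=2 ship[2->3]=2 ship[1->2]=2 ship[0->1]=2 prod=5 -> inv=[16 10 2 6]

16 10 2 6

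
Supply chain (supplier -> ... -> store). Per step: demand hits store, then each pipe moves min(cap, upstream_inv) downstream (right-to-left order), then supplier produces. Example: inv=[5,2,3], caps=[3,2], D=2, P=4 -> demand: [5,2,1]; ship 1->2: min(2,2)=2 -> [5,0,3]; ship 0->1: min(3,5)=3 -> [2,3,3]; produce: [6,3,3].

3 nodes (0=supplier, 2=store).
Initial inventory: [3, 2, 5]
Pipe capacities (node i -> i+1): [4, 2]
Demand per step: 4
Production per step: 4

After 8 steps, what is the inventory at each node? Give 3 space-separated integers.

Step 1: demand=4,sold=4 ship[1->2]=2 ship[0->1]=3 prod=4 -> inv=[4 3 3]
Step 2: demand=4,sold=3 ship[1->2]=2 ship[0->1]=4 prod=4 -> inv=[4 5 2]
Step 3: demand=4,sold=2 ship[1->2]=2 ship[0->1]=4 prod=4 -> inv=[4 7 2]
Step 4: demand=4,sold=2 ship[1->2]=2 ship[0->1]=4 prod=4 -> inv=[4 9 2]
Step 5: demand=4,sold=2 ship[1->2]=2 ship[0->1]=4 prod=4 -> inv=[4 11 2]
Step 6: demand=4,sold=2 ship[1->2]=2 ship[0->1]=4 prod=4 -> inv=[4 13 2]
Step 7: demand=4,sold=2 ship[1->2]=2 ship[0->1]=4 prod=4 -> inv=[4 15 2]
Step 8: demand=4,sold=2 ship[1->2]=2 ship[0->1]=4 prod=4 -> inv=[4 17 2]

4 17 2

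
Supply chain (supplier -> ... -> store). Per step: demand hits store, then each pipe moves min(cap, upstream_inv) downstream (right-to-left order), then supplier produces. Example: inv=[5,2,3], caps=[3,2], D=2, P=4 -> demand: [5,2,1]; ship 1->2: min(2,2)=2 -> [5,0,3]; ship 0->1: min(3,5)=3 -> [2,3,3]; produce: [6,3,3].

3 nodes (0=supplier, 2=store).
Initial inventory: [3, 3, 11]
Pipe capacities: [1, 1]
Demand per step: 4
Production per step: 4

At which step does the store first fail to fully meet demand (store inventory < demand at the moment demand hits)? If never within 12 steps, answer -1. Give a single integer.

Step 1: demand=4,sold=4 ship[1->2]=1 ship[0->1]=1 prod=4 -> [6 3 8]
Step 2: demand=4,sold=4 ship[1->2]=1 ship[0->1]=1 prod=4 -> [9 3 5]
Step 3: demand=4,sold=4 ship[1->2]=1 ship[0->1]=1 prod=4 -> [12 3 2]
Step 4: demand=4,sold=2 ship[1->2]=1 ship[0->1]=1 prod=4 -> [15 3 1]
Step 5: demand=4,sold=1 ship[1->2]=1 ship[0->1]=1 prod=4 -> [18 3 1]
Step 6: demand=4,sold=1 ship[1->2]=1 ship[0->1]=1 prod=4 -> [21 3 1]
Step 7: demand=4,sold=1 ship[1->2]=1 ship[0->1]=1 prod=4 -> [24 3 1]
Step 8: demand=4,sold=1 ship[1->2]=1 ship[0->1]=1 prod=4 -> [27 3 1]
Step 9: demand=4,sold=1 ship[1->2]=1 ship[0->1]=1 prod=4 -> [30 3 1]
Step 10: demand=4,sold=1 ship[1->2]=1 ship[0->1]=1 prod=4 -> [33 3 1]
Step 11: demand=4,sold=1 ship[1->2]=1 ship[0->1]=1 prod=4 -> [36 3 1]
Step 12: demand=4,sold=1 ship[1->2]=1 ship[0->1]=1 prod=4 -> [39 3 1]
First stockout at step 4

4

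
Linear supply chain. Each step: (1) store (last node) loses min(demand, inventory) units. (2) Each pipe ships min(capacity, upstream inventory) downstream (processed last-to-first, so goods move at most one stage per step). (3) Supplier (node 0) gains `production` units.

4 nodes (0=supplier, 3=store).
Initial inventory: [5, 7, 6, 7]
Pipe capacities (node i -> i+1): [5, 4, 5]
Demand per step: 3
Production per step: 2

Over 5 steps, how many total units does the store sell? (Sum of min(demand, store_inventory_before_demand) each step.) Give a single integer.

Step 1: sold=3 (running total=3) -> [2 8 5 9]
Step 2: sold=3 (running total=6) -> [2 6 4 11]
Step 3: sold=3 (running total=9) -> [2 4 4 12]
Step 4: sold=3 (running total=12) -> [2 2 4 13]
Step 5: sold=3 (running total=15) -> [2 2 2 14]

Answer: 15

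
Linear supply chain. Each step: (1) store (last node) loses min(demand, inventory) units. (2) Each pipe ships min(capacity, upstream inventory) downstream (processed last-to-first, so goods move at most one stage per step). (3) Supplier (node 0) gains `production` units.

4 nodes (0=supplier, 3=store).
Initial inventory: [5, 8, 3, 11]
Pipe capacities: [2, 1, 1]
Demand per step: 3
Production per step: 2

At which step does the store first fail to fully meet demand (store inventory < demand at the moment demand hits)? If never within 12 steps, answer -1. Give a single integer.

Step 1: demand=3,sold=3 ship[2->3]=1 ship[1->2]=1 ship[0->1]=2 prod=2 -> [5 9 3 9]
Step 2: demand=3,sold=3 ship[2->3]=1 ship[1->2]=1 ship[0->1]=2 prod=2 -> [5 10 3 7]
Step 3: demand=3,sold=3 ship[2->3]=1 ship[1->2]=1 ship[0->1]=2 prod=2 -> [5 11 3 5]
Step 4: demand=3,sold=3 ship[2->3]=1 ship[1->2]=1 ship[0->1]=2 prod=2 -> [5 12 3 3]
Step 5: demand=3,sold=3 ship[2->3]=1 ship[1->2]=1 ship[0->1]=2 prod=2 -> [5 13 3 1]
Step 6: demand=3,sold=1 ship[2->3]=1 ship[1->2]=1 ship[0->1]=2 prod=2 -> [5 14 3 1]
Step 7: demand=3,sold=1 ship[2->3]=1 ship[1->2]=1 ship[0->1]=2 prod=2 -> [5 15 3 1]
Step 8: demand=3,sold=1 ship[2->3]=1 ship[1->2]=1 ship[0->1]=2 prod=2 -> [5 16 3 1]
Step 9: demand=3,sold=1 ship[2->3]=1 ship[1->2]=1 ship[0->1]=2 prod=2 -> [5 17 3 1]
Step 10: demand=3,sold=1 ship[2->3]=1 ship[1->2]=1 ship[0->1]=2 prod=2 -> [5 18 3 1]
Step 11: demand=3,sold=1 ship[2->3]=1 ship[1->2]=1 ship[0->1]=2 prod=2 -> [5 19 3 1]
Step 12: demand=3,sold=1 ship[2->3]=1 ship[1->2]=1 ship[0->1]=2 prod=2 -> [5 20 3 1]
First stockout at step 6

6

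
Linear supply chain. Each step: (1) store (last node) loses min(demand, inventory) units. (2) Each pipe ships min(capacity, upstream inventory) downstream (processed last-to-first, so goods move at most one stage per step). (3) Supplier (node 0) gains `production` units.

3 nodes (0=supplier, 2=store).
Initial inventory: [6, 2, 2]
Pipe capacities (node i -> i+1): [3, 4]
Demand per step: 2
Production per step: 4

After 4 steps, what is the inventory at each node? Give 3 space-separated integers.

Step 1: demand=2,sold=2 ship[1->2]=2 ship[0->1]=3 prod=4 -> inv=[7 3 2]
Step 2: demand=2,sold=2 ship[1->2]=3 ship[0->1]=3 prod=4 -> inv=[8 3 3]
Step 3: demand=2,sold=2 ship[1->2]=3 ship[0->1]=3 prod=4 -> inv=[9 3 4]
Step 4: demand=2,sold=2 ship[1->2]=3 ship[0->1]=3 prod=4 -> inv=[10 3 5]

10 3 5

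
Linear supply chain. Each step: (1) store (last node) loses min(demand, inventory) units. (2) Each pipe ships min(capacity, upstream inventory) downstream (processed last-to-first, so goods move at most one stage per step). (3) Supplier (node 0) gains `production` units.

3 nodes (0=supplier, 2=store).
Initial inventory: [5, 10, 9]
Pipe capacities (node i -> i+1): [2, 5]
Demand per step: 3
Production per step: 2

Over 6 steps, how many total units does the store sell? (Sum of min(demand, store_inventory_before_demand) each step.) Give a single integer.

Step 1: sold=3 (running total=3) -> [5 7 11]
Step 2: sold=3 (running total=6) -> [5 4 13]
Step 3: sold=3 (running total=9) -> [5 2 14]
Step 4: sold=3 (running total=12) -> [5 2 13]
Step 5: sold=3 (running total=15) -> [5 2 12]
Step 6: sold=3 (running total=18) -> [5 2 11]

Answer: 18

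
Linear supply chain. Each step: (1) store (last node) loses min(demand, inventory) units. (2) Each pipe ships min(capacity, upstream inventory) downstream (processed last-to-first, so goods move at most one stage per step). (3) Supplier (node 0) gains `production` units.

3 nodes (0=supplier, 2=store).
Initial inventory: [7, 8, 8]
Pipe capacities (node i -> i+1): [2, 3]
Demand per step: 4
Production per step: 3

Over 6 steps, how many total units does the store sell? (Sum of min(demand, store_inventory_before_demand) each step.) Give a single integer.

Answer: 23

Derivation:
Step 1: sold=4 (running total=4) -> [8 7 7]
Step 2: sold=4 (running total=8) -> [9 6 6]
Step 3: sold=4 (running total=12) -> [10 5 5]
Step 4: sold=4 (running total=16) -> [11 4 4]
Step 5: sold=4 (running total=20) -> [12 3 3]
Step 6: sold=3 (running total=23) -> [13 2 3]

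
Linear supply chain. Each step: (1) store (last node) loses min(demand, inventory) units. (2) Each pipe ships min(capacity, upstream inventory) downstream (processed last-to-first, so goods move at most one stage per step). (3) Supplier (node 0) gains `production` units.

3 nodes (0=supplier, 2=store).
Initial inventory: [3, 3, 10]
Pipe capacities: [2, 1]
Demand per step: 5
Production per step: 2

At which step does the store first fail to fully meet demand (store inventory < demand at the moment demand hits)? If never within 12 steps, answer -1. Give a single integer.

Step 1: demand=5,sold=5 ship[1->2]=1 ship[0->1]=2 prod=2 -> [3 4 6]
Step 2: demand=5,sold=5 ship[1->2]=1 ship[0->1]=2 prod=2 -> [3 5 2]
Step 3: demand=5,sold=2 ship[1->2]=1 ship[0->1]=2 prod=2 -> [3 6 1]
Step 4: demand=5,sold=1 ship[1->2]=1 ship[0->1]=2 prod=2 -> [3 7 1]
Step 5: demand=5,sold=1 ship[1->2]=1 ship[0->1]=2 prod=2 -> [3 8 1]
Step 6: demand=5,sold=1 ship[1->2]=1 ship[0->1]=2 prod=2 -> [3 9 1]
Step 7: demand=5,sold=1 ship[1->2]=1 ship[0->1]=2 prod=2 -> [3 10 1]
Step 8: demand=5,sold=1 ship[1->2]=1 ship[0->1]=2 prod=2 -> [3 11 1]
Step 9: demand=5,sold=1 ship[1->2]=1 ship[0->1]=2 prod=2 -> [3 12 1]
Step 10: demand=5,sold=1 ship[1->2]=1 ship[0->1]=2 prod=2 -> [3 13 1]
Step 11: demand=5,sold=1 ship[1->2]=1 ship[0->1]=2 prod=2 -> [3 14 1]
Step 12: demand=5,sold=1 ship[1->2]=1 ship[0->1]=2 prod=2 -> [3 15 1]
First stockout at step 3

3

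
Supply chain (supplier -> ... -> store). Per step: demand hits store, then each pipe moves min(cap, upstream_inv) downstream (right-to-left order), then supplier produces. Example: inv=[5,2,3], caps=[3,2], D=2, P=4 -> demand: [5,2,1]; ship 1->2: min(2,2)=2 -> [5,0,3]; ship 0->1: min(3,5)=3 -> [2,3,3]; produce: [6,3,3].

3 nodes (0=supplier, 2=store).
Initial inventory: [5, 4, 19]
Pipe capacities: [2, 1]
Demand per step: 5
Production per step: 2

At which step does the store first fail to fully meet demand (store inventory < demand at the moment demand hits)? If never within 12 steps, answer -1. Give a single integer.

Step 1: demand=5,sold=5 ship[1->2]=1 ship[0->1]=2 prod=2 -> [5 5 15]
Step 2: demand=5,sold=5 ship[1->2]=1 ship[0->1]=2 prod=2 -> [5 6 11]
Step 3: demand=5,sold=5 ship[1->2]=1 ship[0->1]=2 prod=2 -> [5 7 7]
Step 4: demand=5,sold=5 ship[1->2]=1 ship[0->1]=2 prod=2 -> [5 8 3]
Step 5: demand=5,sold=3 ship[1->2]=1 ship[0->1]=2 prod=2 -> [5 9 1]
Step 6: demand=5,sold=1 ship[1->2]=1 ship[0->1]=2 prod=2 -> [5 10 1]
Step 7: demand=5,sold=1 ship[1->2]=1 ship[0->1]=2 prod=2 -> [5 11 1]
Step 8: demand=5,sold=1 ship[1->2]=1 ship[0->1]=2 prod=2 -> [5 12 1]
Step 9: demand=5,sold=1 ship[1->2]=1 ship[0->1]=2 prod=2 -> [5 13 1]
Step 10: demand=5,sold=1 ship[1->2]=1 ship[0->1]=2 prod=2 -> [5 14 1]
Step 11: demand=5,sold=1 ship[1->2]=1 ship[0->1]=2 prod=2 -> [5 15 1]
Step 12: demand=5,sold=1 ship[1->2]=1 ship[0->1]=2 prod=2 -> [5 16 1]
First stockout at step 5

5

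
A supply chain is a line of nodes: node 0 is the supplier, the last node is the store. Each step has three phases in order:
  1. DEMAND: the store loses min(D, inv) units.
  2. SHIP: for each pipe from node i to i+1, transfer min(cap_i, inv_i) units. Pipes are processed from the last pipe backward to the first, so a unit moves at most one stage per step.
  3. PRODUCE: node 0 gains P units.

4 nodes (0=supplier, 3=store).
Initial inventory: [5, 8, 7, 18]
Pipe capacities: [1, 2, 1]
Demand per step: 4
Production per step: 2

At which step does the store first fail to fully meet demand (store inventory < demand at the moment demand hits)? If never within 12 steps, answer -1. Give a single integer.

Step 1: demand=4,sold=4 ship[2->3]=1 ship[1->2]=2 ship[0->1]=1 prod=2 -> [6 7 8 15]
Step 2: demand=4,sold=4 ship[2->3]=1 ship[1->2]=2 ship[0->1]=1 prod=2 -> [7 6 9 12]
Step 3: demand=4,sold=4 ship[2->3]=1 ship[1->2]=2 ship[0->1]=1 prod=2 -> [8 5 10 9]
Step 4: demand=4,sold=4 ship[2->3]=1 ship[1->2]=2 ship[0->1]=1 prod=2 -> [9 4 11 6]
Step 5: demand=4,sold=4 ship[2->3]=1 ship[1->2]=2 ship[0->1]=1 prod=2 -> [10 3 12 3]
Step 6: demand=4,sold=3 ship[2->3]=1 ship[1->2]=2 ship[0->1]=1 prod=2 -> [11 2 13 1]
Step 7: demand=4,sold=1 ship[2->3]=1 ship[1->2]=2 ship[0->1]=1 prod=2 -> [12 1 14 1]
Step 8: demand=4,sold=1 ship[2->3]=1 ship[1->2]=1 ship[0->1]=1 prod=2 -> [13 1 14 1]
Step 9: demand=4,sold=1 ship[2->3]=1 ship[1->2]=1 ship[0->1]=1 prod=2 -> [14 1 14 1]
Step 10: demand=4,sold=1 ship[2->3]=1 ship[1->2]=1 ship[0->1]=1 prod=2 -> [15 1 14 1]
Step 11: demand=4,sold=1 ship[2->3]=1 ship[1->2]=1 ship[0->1]=1 prod=2 -> [16 1 14 1]
Step 12: demand=4,sold=1 ship[2->3]=1 ship[1->2]=1 ship[0->1]=1 prod=2 -> [17 1 14 1]
First stockout at step 6

6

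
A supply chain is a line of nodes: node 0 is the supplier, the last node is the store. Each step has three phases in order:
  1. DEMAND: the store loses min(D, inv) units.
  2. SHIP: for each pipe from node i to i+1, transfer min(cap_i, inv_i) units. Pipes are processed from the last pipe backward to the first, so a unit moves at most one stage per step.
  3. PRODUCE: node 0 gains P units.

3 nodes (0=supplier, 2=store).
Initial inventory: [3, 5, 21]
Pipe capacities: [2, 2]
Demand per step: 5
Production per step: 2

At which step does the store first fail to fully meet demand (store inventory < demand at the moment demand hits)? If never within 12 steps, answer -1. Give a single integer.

Step 1: demand=5,sold=5 ship[1->2]=2 ship[0->1]=2 prod=2 -> [3 5 18]
Step 2: demand=5,sold=5 ship[1->2]=2 ship[0->1]=2 prod=2 -> [3 5 15]
Step 3: demand=5,sold=5 ship[1->2]=2 ship[0->1]=2 prod=2 -> [3 5 12]
Step 4: demand=5,sold=5 ship[1->2]=2 ship[0->1]=2 prod=2 -> [3 5 9]
Step 5: demand=5,sold=5 ship[1->2]=2 ship[0->1]=2 prod=2 -> [3 5 6]
Step 6: demand=5,sold=5 ship[1->2]=2 ship[0->1]=2 prod=2 -> [3 5 3]
Step 7: demand=5,sold=3 ship[1->2]=2 ship[0->1]=2 prod=2 -> [3 5 2]
Step 8: demand=5,sold=2 ship[1->2]=2 ship[0->1]=2 prod=2 -> [3 5 2]
Step 9: demand=5,sold=2 ship[1->2]=2 ship[0->1]=2 prod=2 -> [3 5 2]
Step 10: demand=5,sold=2 ship[1->2]=2 ship[0->1]=2 prod=2 -> [3 5 2]
Step 11: demand=5,sold=2 ship[1->2]=2 ship[0->1]=2 prod=2 -> [3 5 2]
Step 12: demand=5,sold=2 ship[1->2]=2 ship[0->1]=2 prod=2 -> [3 5 2]
First stockout at step 7

7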